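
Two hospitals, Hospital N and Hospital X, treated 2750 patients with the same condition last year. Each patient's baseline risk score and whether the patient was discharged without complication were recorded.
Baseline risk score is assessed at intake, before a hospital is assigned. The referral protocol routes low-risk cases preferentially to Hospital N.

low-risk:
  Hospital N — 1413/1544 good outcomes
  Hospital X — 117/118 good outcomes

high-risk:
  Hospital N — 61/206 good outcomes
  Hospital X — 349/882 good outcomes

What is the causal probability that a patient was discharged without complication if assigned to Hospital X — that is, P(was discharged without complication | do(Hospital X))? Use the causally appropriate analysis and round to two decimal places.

0.76

Hospital X is higher inside every baseline risk score stratum but Hospital N is higher in aggregate. Whether to stratify depends on how baseline risk score relates to the hospital.
Baseline risk score is set before the hospital has any effect — it is not caused by the hospital — and it independently drives the outcome. That makes it a confounder, so the causal comparison is within baseline risk score levels.
Standardising Hospital X to the population baseline risk score mix: 0.604·117/118 + 0.396·349/882 = 0.756.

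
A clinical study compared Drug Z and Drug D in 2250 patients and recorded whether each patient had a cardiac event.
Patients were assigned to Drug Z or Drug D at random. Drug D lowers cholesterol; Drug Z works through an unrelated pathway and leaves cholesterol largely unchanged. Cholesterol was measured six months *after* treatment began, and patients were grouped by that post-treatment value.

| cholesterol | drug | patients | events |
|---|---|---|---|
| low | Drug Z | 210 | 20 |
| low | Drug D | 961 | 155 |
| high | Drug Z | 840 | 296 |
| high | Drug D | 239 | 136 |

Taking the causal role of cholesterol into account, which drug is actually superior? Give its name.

Cholesterol here is a post-treatment variable shaped by the drug; conditioning on it would introduce bias rather than remove it. The overall comparison is the causal one.
Pooled: Drug Z 30.1% vs Drug D 24.2%; Drug D is lower overall.

Drug D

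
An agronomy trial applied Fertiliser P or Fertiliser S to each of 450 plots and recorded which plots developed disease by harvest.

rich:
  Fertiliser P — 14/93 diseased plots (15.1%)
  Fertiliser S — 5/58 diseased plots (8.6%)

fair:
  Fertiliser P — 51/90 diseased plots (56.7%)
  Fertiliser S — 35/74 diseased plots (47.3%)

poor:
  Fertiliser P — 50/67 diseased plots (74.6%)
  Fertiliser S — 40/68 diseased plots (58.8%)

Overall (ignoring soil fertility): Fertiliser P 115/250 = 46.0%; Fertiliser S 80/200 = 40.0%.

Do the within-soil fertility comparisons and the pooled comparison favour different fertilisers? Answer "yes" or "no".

no

Within each soil fertility level (rich 15.1% vs 8.6%; fair 56.7% vs 47.3%; poor 74.6% vs 58.8%), Fertiliser S has the lower rate every time. Pooled: 46.0% vs 40.0% — Fertiliser S has the lower rate overall. They agree.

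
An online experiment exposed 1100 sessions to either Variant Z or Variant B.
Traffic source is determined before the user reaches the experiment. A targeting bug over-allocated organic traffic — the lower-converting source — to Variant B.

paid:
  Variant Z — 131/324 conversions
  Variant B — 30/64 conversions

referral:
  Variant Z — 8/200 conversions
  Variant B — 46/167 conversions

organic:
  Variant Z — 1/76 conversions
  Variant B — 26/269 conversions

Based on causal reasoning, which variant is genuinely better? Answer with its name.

Variant B is higher inside every traffic source stratum but Variant Z is higher in aggregate. Whether to stratify depends on how traffic source relates to the variant.
Traffic source is set before the variant has any effect — it is not caused by the variant — and it independently drives the outcome. That makes it a confounder, so the causal comparison is within traffic source levels.
Within each level — paid: 40.4% vs 46.9%; referral: 4.0% vs 27.5%; organic: 1.3% vs 9.7% — Variant B is higher every time.

Variant B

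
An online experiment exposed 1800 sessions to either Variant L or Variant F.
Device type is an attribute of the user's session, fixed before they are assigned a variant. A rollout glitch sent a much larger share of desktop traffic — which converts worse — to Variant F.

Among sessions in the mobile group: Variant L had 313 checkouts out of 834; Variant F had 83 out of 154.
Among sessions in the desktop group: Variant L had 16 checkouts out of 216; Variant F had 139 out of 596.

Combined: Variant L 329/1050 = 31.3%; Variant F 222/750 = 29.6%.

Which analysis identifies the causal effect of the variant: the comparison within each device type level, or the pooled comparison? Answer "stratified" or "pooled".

stratified

Device type is set before the variant has any effect — it is not caused by the variant — and it independently drives the outcome. That makes it a confounder, so the causal comparison is within device type levels.
Within each level — mobile: 37.5% vs 53.9%; desktop: 7.4% vs 23.3% — Variant F is higher every time.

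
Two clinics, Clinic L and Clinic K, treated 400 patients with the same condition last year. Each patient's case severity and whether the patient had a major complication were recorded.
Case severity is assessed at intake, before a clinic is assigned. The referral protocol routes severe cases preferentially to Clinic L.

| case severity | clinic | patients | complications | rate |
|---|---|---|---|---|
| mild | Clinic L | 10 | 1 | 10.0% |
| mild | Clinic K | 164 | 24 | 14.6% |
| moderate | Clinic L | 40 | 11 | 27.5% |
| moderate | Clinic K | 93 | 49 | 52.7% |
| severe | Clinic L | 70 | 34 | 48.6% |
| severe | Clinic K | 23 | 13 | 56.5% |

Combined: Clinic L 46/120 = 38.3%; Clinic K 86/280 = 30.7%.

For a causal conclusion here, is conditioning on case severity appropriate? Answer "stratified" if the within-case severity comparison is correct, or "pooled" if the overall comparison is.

stratified

Clinic L is lower inside every case severity stratum but Clinic K is lower in aggregate. Whether to stratify depends on how case severity relates to the clinic.
Case severity satisfies the back-door criterion: it is not a descendant of the clinic, and it blocks the spurious path from clinic to outcome. Adjusting for it (i.e., using the within-case severity rates) gives the causal effect.
Within each level — mild: 10.0% vs 14.6%; moderate: 27.5% vs 52.7%; severe: 48.6% vs 56.5% — Clinic L is lower every time.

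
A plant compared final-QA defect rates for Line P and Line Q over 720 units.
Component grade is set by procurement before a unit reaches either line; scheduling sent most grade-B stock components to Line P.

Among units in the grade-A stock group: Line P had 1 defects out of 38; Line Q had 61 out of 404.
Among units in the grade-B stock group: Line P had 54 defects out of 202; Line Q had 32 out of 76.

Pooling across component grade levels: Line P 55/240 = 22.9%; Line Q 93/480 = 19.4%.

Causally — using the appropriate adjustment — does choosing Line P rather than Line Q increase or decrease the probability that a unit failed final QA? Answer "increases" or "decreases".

decreases

Here component grade is a common cause — it drives both which line a case falls under and the outcome. The crude comparison mixes populations; the stratum-specific rates are the causally relevant ones.
Within each level — grade-A stock: 2.6% vs 15.1%; grade-B stock: 26.7% vs 42.1% — Line P is lower every time.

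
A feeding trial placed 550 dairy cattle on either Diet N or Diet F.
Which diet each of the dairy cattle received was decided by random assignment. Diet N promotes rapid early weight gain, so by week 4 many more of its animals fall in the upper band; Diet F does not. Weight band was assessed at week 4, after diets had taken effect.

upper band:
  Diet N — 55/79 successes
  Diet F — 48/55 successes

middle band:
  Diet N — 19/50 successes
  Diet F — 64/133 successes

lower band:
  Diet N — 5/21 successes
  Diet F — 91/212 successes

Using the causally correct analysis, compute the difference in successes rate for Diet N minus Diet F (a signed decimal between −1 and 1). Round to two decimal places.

+0.02

Diet F is higher inside every week-4 weight band stratum but Diet N is higher in aggregate. Whether to stratify depends on how week-4 weight band relates to the diet.
Because the diet influences week-4 weight band, week-4 weight band is a post-treatment mediator, not a confounder. Stratifying on it would bias the estimate; the causal effect is the crude pooled difference.
The causal difference is the pooled difference: 0.527 − 0.507 = +0.019.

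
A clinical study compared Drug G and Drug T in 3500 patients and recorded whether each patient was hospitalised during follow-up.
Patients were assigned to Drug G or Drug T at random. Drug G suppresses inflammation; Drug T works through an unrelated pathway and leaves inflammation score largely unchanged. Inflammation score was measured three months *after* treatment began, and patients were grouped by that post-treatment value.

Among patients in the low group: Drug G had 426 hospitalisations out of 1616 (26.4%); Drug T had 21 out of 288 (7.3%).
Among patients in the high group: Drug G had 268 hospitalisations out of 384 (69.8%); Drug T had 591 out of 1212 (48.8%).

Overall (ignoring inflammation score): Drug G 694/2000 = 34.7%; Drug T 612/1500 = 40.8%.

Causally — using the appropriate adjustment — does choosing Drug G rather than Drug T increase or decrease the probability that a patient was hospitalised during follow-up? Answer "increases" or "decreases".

Inflammation score is downstream of the drug. One should not condition on a consequence of treatment, so the overall rates are the right comparison.
Pooled: Drug G 34.7% vs Drug T 40.8%; Drug G is lower overall.

decreases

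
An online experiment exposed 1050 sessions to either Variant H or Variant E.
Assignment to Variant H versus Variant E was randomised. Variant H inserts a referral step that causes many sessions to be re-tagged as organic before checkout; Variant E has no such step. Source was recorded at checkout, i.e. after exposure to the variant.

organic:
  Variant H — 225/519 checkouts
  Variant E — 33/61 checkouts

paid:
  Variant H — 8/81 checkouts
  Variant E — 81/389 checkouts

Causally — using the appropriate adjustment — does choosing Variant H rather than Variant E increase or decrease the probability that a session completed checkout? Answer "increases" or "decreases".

The stratified and pooled comparisons disagree (Variant E wins within each traffic source; Variant H wins overall), so the answer turns on the causal role of traffic source.
Because the variant influences traffic source, traffic source is a post-treatment mediator, not a confounder. Stratifying on it would bias the estimate; the causal effect is the crude pooled difference.
Pooled: Variant H 38.8% vs Variant E 25.3%; Variant H is higher overall.

increases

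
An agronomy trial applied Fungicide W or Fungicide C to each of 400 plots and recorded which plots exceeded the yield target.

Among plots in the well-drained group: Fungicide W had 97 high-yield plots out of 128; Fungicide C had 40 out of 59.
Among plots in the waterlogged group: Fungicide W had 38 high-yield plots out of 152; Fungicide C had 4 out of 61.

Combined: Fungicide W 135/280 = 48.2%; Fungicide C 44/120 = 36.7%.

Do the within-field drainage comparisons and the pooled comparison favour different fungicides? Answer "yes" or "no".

Within each field drainage level (well-drained 75.8% vs 67.8%; waterlogged 25.0% vs 6.6%), Fungicide W has the higher rate every time. Pooled: 48.2% vs 36.7% — Fungicide W has the higher rate overall. They agree.

no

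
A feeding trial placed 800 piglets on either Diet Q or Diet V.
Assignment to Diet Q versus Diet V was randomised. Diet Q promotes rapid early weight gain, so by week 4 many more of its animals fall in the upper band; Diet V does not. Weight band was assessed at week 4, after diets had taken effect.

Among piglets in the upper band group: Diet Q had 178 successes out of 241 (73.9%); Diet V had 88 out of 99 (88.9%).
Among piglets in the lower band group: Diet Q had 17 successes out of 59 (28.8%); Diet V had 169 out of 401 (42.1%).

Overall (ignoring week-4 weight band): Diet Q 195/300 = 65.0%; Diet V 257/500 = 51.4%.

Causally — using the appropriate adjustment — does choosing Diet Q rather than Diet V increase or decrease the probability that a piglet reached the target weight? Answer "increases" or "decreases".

increases

The stratified and pooled comparisons disagree (Diet V wins within each week-4 weight band; Diet Q wins overall), so the answer turns on the causal role of week-4 weight band.
Stratifying would compare diets among piglets the diets themselves sorted into week-4 weight band groups — a form of selection on an intermediate. The unconditioned pooled rates give the total causal effect.
Pooled: Diet Q 65.0% vs Diet V 51.4%; Diet Q is higher overall.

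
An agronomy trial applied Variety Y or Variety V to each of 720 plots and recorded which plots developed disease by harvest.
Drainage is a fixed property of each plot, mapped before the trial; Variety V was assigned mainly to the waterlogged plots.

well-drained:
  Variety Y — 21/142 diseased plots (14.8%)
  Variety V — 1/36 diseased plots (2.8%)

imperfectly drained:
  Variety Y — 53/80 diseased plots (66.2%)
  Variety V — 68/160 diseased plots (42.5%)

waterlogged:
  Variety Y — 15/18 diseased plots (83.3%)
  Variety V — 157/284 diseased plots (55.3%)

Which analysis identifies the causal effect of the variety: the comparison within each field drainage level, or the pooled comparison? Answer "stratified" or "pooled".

stratified

Variety V is lower inside every field drainage stratum but Variety Y is lower in aggregate. Whether to stratify depends on how field drainage relates to the variety.
Nothing the variety does changes field drainage; the imbalance is an allocation artefact. With field drainage also predicting the outcome, the pooled figure is confounded, and the within-stratum comparison is the causal one.
Within each level — well-drained: 14.8% vs 2.8%; imperfectly drained: 66.2% vs 42.5%; waterlogged: 83.3% vs 55.3% — Variety V is lower every time.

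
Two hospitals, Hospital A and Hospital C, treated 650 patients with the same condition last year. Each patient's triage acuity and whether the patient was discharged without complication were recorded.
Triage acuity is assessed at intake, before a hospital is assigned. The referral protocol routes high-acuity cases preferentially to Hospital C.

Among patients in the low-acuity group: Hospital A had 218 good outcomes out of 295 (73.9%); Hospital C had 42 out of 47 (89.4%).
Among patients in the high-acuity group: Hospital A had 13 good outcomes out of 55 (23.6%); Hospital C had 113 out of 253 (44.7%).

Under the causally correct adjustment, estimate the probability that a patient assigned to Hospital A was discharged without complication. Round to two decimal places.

The triage acuity-specific comparison favours Hospital C throughout, but the pooled figures favour Hospital A. The question is whether to condition on triage acuity.
Triage acuity is set before the hospital has any effect — it is not caused by the hospital — and it independently drives the outcome. That makes it a confounder, so the causal comparison is within triage acuity levels.
Standardising Hospital A to the population triage acuity mix: 0.526·218/295 + 0.474·13/55 = 0.501.

0.50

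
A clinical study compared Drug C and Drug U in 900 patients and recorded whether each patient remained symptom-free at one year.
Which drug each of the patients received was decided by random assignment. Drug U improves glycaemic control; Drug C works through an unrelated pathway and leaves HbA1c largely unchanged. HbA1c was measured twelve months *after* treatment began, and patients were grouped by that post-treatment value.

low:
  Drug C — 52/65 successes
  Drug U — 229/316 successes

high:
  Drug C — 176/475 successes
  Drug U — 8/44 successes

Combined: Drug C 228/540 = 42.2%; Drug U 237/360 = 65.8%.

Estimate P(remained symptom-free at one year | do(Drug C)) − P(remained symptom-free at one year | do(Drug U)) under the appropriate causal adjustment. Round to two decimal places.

Within every HbA1c level Drug C has the higher rate, yet pooled Drug U does — Simpson's reversal.
Stratifying would compare drugs among patients the drugs themselves sorted into HbA1c groups — a form of selection on an intermediate. The unconditioned pooled rates give the total causal effect.
The causal difference is the pooled difference: 0.422 − 0.658 = -0.236.

-0.24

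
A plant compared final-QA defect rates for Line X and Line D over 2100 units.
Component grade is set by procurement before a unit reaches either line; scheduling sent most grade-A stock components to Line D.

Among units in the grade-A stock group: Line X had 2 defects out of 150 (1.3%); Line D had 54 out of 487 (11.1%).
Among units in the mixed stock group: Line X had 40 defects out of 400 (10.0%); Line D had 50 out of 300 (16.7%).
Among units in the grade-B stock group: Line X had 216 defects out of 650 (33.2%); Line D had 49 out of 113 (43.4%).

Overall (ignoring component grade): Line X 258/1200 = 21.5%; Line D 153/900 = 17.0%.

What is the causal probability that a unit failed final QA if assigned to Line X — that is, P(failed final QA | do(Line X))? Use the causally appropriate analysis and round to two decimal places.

Nothing the line does changes component grade; the imbalance is an allocation artefact. With component grade also predicting the outcome, the pooled figure is confounded, and the within-stratum comparison is the causal one.
Standardising Line X to the population component grade mix: 0.303·2/150 + 0.333·40/400 + 0.363·216/650 = 0.158.

0.16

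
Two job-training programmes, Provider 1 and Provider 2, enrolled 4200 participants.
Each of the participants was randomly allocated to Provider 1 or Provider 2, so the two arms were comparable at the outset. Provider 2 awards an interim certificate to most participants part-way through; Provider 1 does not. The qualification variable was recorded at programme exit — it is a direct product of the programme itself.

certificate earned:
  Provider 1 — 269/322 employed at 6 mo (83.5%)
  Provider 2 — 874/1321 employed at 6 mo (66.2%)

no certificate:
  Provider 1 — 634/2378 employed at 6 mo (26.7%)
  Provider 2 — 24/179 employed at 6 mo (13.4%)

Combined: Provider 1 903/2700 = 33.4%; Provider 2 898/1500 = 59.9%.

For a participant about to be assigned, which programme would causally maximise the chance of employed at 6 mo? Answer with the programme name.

The distribution of qualification attained during the programme is itself part of what the programme does — it is an intermediate outcome. Holding it fixed would remove that part of the effect; the total effect is the pooled difference.
Pooled: Provider 1 33.4% vs Provider 2 59.9%; Provider 2 is higher overall.

Provider 2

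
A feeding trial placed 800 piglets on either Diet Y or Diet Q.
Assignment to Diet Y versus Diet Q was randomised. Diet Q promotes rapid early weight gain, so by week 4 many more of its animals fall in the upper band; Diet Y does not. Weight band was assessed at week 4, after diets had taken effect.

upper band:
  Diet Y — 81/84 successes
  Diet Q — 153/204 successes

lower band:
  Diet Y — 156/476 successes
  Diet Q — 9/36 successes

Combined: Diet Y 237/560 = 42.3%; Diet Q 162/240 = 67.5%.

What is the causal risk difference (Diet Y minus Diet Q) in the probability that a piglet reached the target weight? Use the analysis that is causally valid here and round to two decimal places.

-0.25

The distribution of week-4 weight band is itself part of what the diet does — it is an intermediate outcome. Holding it fixed would remove that part of the effect; the total effect is the pooled difference.
The causal difference is the pooled difference: 0.423 − 0.675 = -0.252.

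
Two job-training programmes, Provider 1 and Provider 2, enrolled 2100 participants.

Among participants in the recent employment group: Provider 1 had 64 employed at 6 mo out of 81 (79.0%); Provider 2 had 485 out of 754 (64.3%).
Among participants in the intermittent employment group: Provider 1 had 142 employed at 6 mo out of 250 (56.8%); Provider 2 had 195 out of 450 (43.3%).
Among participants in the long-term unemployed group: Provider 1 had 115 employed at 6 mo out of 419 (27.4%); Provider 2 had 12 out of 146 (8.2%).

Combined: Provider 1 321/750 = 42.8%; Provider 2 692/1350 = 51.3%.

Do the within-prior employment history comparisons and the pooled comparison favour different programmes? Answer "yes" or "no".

Within each prior employment history level (recent employment 79.0% vs 64.3%; intermittent employment 56.8% vs 43.3%; long-term unemployed 27.4% vs 8.2%), Provider 1 has the higher rate every time. Pooled: 42.8% vs 51.3% — Provider 2 has the higher rate overall. The two comparisons disagree.

yes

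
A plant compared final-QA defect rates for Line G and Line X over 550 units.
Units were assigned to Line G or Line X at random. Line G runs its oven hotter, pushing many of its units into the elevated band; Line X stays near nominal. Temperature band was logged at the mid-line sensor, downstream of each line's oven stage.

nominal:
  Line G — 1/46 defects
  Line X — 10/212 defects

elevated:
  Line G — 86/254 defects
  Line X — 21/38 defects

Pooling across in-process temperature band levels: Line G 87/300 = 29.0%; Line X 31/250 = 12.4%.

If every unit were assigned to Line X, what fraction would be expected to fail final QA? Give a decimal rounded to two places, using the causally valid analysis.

0.12

The distribution of in-process temperature band is itself part of what the line does — it is an intermediate outcome. Holding it fixed would remove that part of the effect; the total effect is the pooled difference.
So P(outcome | do(Line X)) is just the pooled rate for Line X: 31/250 = 0.124.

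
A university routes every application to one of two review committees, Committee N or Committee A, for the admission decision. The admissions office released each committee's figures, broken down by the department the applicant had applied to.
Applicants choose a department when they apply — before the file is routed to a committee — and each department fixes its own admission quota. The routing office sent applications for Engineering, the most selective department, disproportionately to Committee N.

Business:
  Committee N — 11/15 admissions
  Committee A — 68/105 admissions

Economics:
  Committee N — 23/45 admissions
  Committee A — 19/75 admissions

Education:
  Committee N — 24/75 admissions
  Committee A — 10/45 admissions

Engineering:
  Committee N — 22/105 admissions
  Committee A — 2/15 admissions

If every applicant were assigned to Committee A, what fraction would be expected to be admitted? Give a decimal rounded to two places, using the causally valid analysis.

Within every department level Committee N has the higher rate, yet pooled Committee A does — Simpson's reversal.
Department differs across review committees for reasons unrelated to any effect of the review committee itself, and it separately predicts the outcome — a classic confounder. We must compare within department levels.
Standardising Committee A to the population department mix: 0.250·68/105 + 0.250·19/75 + 0.250·10/45 + 0.250·2/15 = 0.314.

0.31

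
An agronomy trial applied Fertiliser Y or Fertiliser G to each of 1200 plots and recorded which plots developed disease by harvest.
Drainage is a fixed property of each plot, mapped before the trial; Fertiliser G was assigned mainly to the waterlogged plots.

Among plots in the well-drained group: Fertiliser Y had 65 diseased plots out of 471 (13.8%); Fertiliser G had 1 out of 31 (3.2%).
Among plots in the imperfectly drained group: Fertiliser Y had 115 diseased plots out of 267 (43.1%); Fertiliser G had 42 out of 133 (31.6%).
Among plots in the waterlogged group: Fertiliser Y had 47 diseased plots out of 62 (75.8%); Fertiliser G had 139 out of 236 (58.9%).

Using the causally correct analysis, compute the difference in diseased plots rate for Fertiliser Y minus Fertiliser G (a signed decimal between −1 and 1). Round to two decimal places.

Fertiliser G is lower inside every field drainage stratum but Fertiliser Y is lower in aggregate. Whether to stratify depends on how field drainage relates to the fertiliser.
Since field drainage is a pre-existing factor (not a product of the fertiliser) and it affects the outcome on its own, it is a confounder. The stratified rates, not the pooled rate, identify the causal effect.
Adjusting over the population distribution of field drainage: 0.418·(0.138−0.032) + 0.333·(0.431−0.316) + 0.248·(0.758−0.589) = +0.125.

+0.12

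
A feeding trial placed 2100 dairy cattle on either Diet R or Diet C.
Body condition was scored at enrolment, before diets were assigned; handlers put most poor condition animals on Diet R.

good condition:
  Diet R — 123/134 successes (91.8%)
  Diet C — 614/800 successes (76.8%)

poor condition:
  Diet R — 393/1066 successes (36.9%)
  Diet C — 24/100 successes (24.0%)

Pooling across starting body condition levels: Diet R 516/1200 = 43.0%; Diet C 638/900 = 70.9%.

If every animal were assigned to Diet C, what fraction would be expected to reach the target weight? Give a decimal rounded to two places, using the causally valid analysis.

Starting body condition differs across diets for reasons unrelated to any effect of the diet itself, and it separately predicts the outcome — a classic confounder. We must compare within starting body condition levels.
Standardising Diet C to the population starting body condition mix: 0.445·614/800 + 0.555·24/100 = 0.475.

0.47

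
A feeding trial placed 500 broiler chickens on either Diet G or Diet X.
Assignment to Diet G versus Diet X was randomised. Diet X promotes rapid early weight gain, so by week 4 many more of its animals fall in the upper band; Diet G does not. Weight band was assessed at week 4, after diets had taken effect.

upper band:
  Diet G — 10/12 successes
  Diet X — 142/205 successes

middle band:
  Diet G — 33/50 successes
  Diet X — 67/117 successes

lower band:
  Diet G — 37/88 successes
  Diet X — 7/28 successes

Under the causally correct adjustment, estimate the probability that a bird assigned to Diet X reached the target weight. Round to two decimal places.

The distribution of week-4 weight band is itself part of what the diet does — it is an intermediate outcome. Holding it fixed would remove that part of the effect; the total effect is the pooled difference.
So P(outcome | do(Diet X)) is just the pooled rate for Diet X: 216/350 = 0.617.

0.62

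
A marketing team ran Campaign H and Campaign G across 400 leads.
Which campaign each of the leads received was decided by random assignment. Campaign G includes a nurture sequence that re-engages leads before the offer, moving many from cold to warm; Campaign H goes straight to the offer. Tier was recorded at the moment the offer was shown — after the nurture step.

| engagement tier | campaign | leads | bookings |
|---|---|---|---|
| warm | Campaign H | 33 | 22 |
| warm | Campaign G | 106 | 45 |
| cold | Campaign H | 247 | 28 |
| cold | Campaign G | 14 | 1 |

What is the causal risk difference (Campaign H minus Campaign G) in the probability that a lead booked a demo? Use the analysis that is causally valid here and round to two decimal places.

-0.20

Campaign H is higher inside every engagement tier stratum but Campaign G is higher in aggregate. Whether to stratify depends on how engagement tier relates to the campaign.
Engagement tier is recorded after the campaign and is itself shifted by it — it sits on the causal path from campaign to outcome. Conditioning on a mediator would strip out part of the effect we want; the pooled comparison gives the total causal effect.
The causal difference is the pooled difference: 0.179 − 0.383 = -0.205.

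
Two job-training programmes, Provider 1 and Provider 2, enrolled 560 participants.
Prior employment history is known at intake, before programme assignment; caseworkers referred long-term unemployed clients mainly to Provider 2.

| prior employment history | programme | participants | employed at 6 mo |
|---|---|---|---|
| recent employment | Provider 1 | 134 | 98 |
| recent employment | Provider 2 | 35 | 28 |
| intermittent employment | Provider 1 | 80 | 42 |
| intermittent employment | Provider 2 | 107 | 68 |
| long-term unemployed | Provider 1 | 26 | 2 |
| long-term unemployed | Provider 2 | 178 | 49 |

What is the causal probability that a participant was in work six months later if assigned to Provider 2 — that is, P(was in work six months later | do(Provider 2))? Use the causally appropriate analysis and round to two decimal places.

0.55

Here prior employment history is a common cause — it drives both which programme a case falls under and the outcome. The crude comparison mixes populations; the stratum-specific rates are the causally relevant ones.
Standardising Provider 2 to the population prior employment history mix: 0.302·28/35 + 0.334·68/107 + 0.364·49/178 = 0.554.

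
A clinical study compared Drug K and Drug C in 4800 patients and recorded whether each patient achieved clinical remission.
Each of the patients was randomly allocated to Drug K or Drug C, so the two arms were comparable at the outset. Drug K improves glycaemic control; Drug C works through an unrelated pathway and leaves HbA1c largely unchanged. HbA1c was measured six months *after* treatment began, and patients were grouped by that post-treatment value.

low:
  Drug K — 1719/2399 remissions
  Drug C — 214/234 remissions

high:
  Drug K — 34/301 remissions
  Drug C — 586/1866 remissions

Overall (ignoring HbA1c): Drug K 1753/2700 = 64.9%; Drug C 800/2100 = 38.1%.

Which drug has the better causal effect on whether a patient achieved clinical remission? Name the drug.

Drug K

HbA1c here is a post-treatment variable shaped by the drug; conditioning on it would introduce bias rather than remove it. The overall comparison is the causal one.
Pooled: Drug K 64.9% vs Drug C 38.1%; Drug K is higher overall.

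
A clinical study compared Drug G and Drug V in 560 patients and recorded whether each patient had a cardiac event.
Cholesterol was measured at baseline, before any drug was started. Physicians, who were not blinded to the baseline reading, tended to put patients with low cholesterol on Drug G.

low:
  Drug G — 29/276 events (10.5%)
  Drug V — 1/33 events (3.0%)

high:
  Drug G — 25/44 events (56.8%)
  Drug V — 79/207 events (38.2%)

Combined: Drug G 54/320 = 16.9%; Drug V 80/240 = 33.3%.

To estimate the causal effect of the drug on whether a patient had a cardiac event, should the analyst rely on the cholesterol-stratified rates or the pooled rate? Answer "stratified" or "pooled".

stratified

Cholesterol is set before the drug has any effect — it is not caused by the drug — and it independently drives the outcome. That makes it a confounder, so the causal comparison is within cholesterol levels.
Within each level — low: 10.5% vs 3.0%; high: 56.8% vs 38.2% — Drug V is lower every time.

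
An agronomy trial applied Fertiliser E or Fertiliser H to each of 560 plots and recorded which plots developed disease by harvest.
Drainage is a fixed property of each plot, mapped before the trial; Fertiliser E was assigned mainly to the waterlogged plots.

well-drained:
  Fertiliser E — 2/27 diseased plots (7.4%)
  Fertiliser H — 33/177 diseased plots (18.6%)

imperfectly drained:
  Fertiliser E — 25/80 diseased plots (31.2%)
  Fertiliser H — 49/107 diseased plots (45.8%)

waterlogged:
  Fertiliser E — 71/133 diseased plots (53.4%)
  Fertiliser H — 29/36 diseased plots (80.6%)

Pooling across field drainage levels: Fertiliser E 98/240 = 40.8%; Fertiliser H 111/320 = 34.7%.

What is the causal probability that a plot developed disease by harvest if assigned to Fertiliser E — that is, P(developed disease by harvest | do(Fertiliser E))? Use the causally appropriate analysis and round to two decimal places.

Fertiliser E is lower inside every field drainage stratum but Fertiliser H is lower in aggregate. Whether to stratify depends on how field drainage relates to the fertiliser.
Since field drainage is a pre-existing factor (not a product of the fertiliser) and it affects the outcome on its own, it is a confounder. The stratified rates, not the pooled rate, identify the causal effect.
Standardising Fertiliser E to the population field drainage mix: 0.364·2/27 + 0.334·25/80 + 0.302·71/133 = 0.292.

0.29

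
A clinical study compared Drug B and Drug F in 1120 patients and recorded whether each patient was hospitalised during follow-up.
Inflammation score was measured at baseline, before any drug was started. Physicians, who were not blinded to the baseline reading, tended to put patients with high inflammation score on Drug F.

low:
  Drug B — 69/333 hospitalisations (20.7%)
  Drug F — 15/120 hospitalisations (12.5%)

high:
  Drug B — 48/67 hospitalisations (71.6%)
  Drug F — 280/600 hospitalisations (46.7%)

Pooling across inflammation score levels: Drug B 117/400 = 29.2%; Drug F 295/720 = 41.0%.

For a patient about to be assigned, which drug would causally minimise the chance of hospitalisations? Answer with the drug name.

The inflammation score-specific comparison favours Drug F throughout, but the pooled figures favour Drug B. The question is whether to condition on inflammation score.
Inflammation score differs across drugs for reasons unrelated to any effect of the drug itself, and it separately predicts the outcome — a classic confounder. We must compare within inflammation score levels.
Within each level — low: 20.7% vs 12.5%; high: 71.6% vs 46.7% — Drug F is lower every time.

Drug F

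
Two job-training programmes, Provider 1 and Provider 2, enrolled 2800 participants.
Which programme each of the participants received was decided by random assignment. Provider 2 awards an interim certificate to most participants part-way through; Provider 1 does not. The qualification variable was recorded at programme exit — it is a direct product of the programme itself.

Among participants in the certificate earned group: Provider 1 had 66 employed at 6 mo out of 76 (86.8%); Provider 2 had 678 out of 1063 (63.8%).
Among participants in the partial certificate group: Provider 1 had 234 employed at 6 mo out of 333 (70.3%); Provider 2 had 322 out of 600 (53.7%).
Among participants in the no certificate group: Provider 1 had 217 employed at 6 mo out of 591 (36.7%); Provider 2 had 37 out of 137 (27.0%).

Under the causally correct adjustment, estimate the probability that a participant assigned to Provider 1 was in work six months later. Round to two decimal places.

The qualification attained during the programme-specific comparison favours Provider 1 throughout, but the pooled figures favour Provider 2. The question is whether to condition on qualification attained during the programme.
Qualification attained during the programme is recorded after the programme and is itself shifted by it — it sits on the causal path from programme to outcome. Conditioning on a mediator would strip out part of the effect we want; the pooled comparison gives the total causal effect.
So P(outcome | do(Provider 1)) is just the pooled rate for Provider 1: 517/1000 = 0.517.

0.52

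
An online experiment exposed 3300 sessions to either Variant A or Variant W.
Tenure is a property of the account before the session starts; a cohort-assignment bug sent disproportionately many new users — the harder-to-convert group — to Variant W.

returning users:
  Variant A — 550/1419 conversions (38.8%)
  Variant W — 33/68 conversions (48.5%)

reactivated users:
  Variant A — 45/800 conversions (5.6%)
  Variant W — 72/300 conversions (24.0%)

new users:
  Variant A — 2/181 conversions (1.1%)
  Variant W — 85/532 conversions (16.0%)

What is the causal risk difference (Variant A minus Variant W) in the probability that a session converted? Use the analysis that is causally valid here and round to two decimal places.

Nothing the variant does changes user tenure; the imbalance is an allocation artefact. With user tenure also predicting the outcome, the pooled figure is confounded, and the within-stratum comparison is the causal one.
Adjusting over the population distribution of user tenure: 0.451·(0.388−0.485) + 0.333·(0.056−0.240) + 0.216·(0.011−0.160) = -0.137.

-0.14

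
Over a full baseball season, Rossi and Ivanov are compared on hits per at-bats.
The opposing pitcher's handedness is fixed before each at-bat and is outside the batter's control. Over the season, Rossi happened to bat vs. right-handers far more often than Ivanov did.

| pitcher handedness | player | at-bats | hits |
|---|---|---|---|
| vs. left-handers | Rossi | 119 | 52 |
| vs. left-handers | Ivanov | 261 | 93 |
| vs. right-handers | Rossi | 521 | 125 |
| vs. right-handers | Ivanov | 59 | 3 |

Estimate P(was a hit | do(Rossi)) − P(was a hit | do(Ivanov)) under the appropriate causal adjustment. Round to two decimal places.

+0.15

Pitcher handedness differs across players for reasons unrelated to any effect of the player itself, and it separately predicts the outcome — a classic confounder. We must compare within pitcher handedness levels.
Adjusting over the population distribution of pitcher handedness: 0.396·(0.437−0.356) + 0.604·(0.240−0.051) = +0.146.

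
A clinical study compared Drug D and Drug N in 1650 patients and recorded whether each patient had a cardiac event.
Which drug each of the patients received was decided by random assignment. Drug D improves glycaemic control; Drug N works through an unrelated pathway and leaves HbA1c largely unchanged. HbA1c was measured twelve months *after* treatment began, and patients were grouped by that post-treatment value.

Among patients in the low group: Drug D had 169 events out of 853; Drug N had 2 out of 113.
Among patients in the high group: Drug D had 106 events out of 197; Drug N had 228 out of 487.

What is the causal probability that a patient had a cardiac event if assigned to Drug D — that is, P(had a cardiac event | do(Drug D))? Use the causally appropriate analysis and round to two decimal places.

HbA1c lies on the pathway drug → HbA1c → outcome, so adjusting for it blocks the indirect effect. For the total causal effect of drug, use the unadjusted pooled rates.
So P(outcome | do(Drug D)) is just the pooled rate for Drug D: 275/1050 = 0.262.

0.26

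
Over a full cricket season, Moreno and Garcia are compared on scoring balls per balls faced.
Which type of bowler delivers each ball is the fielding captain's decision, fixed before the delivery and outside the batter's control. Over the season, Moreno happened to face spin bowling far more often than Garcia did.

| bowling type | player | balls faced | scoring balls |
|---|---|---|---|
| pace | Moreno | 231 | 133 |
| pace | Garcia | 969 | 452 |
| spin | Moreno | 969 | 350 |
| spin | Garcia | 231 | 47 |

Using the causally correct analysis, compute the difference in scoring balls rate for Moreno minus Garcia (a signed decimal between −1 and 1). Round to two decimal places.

+0.13

Bowling type is set before the player has any effect — it is not caused by the player — and it independently drives the outcome. That makes it a confounder, so the causal comparison is within bowling type levels.
Adjusting over the population distribution of bowling type: 0.500·(0.576−0.466) + 0.500·(0.361−0.203) = +0.134.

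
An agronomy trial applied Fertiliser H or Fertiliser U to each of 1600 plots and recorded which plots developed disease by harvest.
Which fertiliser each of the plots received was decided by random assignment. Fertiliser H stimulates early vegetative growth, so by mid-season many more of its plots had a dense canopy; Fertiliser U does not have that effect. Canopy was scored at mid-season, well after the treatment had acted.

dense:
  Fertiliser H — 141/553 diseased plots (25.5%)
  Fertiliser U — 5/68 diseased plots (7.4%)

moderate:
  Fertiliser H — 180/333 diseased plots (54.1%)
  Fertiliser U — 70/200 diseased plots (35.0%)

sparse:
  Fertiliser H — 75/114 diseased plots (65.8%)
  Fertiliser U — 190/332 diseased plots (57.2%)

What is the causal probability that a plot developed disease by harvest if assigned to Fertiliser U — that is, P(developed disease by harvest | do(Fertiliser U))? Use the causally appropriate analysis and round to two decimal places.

Mid-season canopy is downstream of the fertiliser. One should not condition on a consequence of treatment, so the overall rates are the right comparison.
So P(outcome | do(Fertiliser U)) is just the pooled rate for Fertiliser U: 265/600 = 0.442.

0.44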